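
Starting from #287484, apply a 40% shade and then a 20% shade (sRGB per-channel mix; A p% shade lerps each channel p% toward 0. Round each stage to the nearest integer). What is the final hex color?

#287484 is rgb(40, 116, 132).
Per channel, c → c + 0.4(0 − c):
  R: 40 + 0.4×(0−40) = 40 − 16 = 24 → 24
  G: 116 − 46.4 = 69.6 → 70
  B: 132 + 0.4×(0−132) = 132 − 52.8 = 79.2 → 79
After the shade: rgb(24, 70, 79) = #18464F.
A 20% shade moves each channel 20% toward 0:
  R: 24 + 0.2×(0−24) = 24 − 4.8 = 19.2 → 19
  G: 70 − 14 = 56 → 56
  B: 79 − 15.8 = 63.2 → 63
rgb(19, 56, 63) = #13383F.

#13383F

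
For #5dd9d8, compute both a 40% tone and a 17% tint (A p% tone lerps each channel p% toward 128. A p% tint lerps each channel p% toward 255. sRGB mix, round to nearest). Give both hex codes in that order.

#6bb5b5, #79dfdf

#5dd9d8 is rgb(93, 217, 216).
40% tone:
  R: 93 + 14 = 107 → 107
  G: 217 + 0.4×(128−217) = 217 − 35.6 = 181.4 → 181
  B: 216 − 35.2 = 180.8 → 181
  → #6bb5b5
17% tint:
  R: 93 + 0.17×(255−93) = 93 + 27.54 = 120.54 → 121
  G: 217 + 6.46 = 223.46 → 223
  B: 216 + 0.17×(255−216) = 216 + 6.63 = 222.63 → 223
  → #79dfdf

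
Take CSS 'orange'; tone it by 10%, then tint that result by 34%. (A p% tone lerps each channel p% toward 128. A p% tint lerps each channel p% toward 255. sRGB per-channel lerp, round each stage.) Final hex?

#F6C15F

CSS orange is rgb(255, 165, 0).
Lerp each channel 10% toward 128:
  R: 255 + 0.1×(128−255) = 255 − 12.7 = 242.3 → 242
  G: 165 + 0.1×(128−165) = 165 − 3.7 = 161.3 → 161
  B: 0 + 12.8 = 12.8 → 13
After the tone: rgb(242, 161, 13) = #F2A10D.
Lerp each channel 34% toward 255:
  R: 242 + 0.34×(255−242) = 242 + 4.42 = 246.42 → 246
  G: 161 + 0.34×(255−161) = 161 + 31.96 = 192.96 → 193
  B: 13 + 82.28 = 95.28 → 95
rgb(246, 193, 95) = #F6C15F.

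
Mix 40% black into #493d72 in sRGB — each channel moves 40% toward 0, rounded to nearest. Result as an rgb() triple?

#493d72 is rgb(73, 61, 114).
A 40% shade moves each channel 40% toward 0:
  R: 73 + 0.4×(0−73) = 73 − 29.2 = 43.8 → 44
  G: 61 + 0.4×(0−61) = 61 − 24.4 = 36.6 → 37
  B: 114 − 45.6 = 68.4 → 68

rgb(44, 37, 68)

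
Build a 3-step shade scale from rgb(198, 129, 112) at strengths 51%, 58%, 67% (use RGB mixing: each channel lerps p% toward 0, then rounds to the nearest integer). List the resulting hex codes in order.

#613f37, #53362f, #412b25

51%: (198 − 100.98 = 97.02→97, 129 − 65.79 = 63.21→63, 112 − 57.12 = 54.88→55) → #613f37
58%: (198 − 114.84 = 83.16→83, 129 − 74.82 = 54.18→54, 112 − 64.96 = 47.04→47) → #53362f
67%: (198 − 132.66 = 65.34→65, 129 − 86.43 = 42.57→43, 112 − 75.04 = 36.96→37) → #412b25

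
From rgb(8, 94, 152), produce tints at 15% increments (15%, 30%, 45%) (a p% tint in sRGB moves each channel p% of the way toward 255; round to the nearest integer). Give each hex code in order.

15%: (8 + 37.05 = 45.05→45, 94 + 24.15 = 118.15→118, 152 + 15.45 = 167.45→167) → #2D76A7
30%: (8 + 74.1 = 82.1→82, 94 + 48.3 = 142.3→142, 152 + 30.9 = 182.9→183) → #528EB7
45%: (8 + 111.15 = 119.15→119, 94 + 72.45 = 166.45→166, 152 + 46.35 = 198.35→198) → #77A6C6

#2D76A7, #528EB7, #77A6C6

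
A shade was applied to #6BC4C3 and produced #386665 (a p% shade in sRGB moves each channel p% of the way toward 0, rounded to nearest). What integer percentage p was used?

48%

#6BC4C3 is rgb(107, 196, 195); #386665 is rgb(56, 102, 101).
On the G channel (widest range): 102 ≈ 196 + (p/100)(0 − 196), so p ≈ 100×(102 − 196)/(0 − 196) = -9400/-196 = 47.96.
p = 48 reproduces all three channels after rounding.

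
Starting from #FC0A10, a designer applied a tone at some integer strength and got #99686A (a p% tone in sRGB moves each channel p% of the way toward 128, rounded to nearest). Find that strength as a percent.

#FC0A10 is rgb(252, 10, 16); #99686A is rgb(153, 104, 106).
On the R channel (widest range): 153 ≈ 252 + (p/100)(128 − 252), so p ≈ 100×(153 − 252)/(128 − 252) = -9900/-124 = 79.84.
p = 80 reproduces all three channels after rounding.

80%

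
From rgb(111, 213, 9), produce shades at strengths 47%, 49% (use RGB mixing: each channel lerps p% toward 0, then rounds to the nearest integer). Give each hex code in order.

#3B7105, #396D05

47%: (111 − 52.17 = 58.83→59, 213 − 100.11 = 112.89→113, 9 − 4.23 = 4.77→5) → #3B7105
49%: (111 − 54.39 = 56.61→57, 213 − 104.37 = 108.63→109, 9 − 4.41 = 4.59→5) → #396D05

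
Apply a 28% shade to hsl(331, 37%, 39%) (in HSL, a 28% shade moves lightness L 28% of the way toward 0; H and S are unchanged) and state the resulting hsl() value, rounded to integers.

hsl(331, 37%, 28%)

L moves 28% from 39 toward 0: 39 − 10.92 = 28.08 → 28.
H and S are unchanged.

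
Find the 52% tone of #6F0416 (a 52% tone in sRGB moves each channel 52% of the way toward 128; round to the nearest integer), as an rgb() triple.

rgb(120, 68, 77)

#6F0416 is rgb(111, 4, 22).
Lerp each channel 52% toward 128:
  R: 111 + 8.84 = 119.84 → 120
  G: 4 + 64.48 = 68.48 → 68
  B: 22 + 0.52×(128−22) = 22 + 55.12 = 77.12 → 77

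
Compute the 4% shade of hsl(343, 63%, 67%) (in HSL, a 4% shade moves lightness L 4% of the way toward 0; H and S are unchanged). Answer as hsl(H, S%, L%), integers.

L moves 4% from 67 toward 0: 67 − 2.68 = 64.32 → 64.
H and S are unchanged.

hsl(343, 63%, 64%)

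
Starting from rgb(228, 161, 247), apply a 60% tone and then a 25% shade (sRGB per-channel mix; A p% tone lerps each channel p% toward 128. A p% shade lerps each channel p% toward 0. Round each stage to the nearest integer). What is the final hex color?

#7E6A84

A 60% tone moves each channel 60% toward 128:
  R: 228 − 60 = 168 → 168
  G: 161 + 0.6×(128−161) = 161 − 19.8 = 141.2 → 141
  B: 247 + 0.6×(128−247) = 247 − 71.4 = 175.6 → 176
After the tone: rgb(168, 141, 176) = #A88DB0.
Lerp each channel 25% toward 0:
  R: 168 + 0.25×(0−168) = 168 − 42 = 126 → 126
  G: 141 + 0.25×(0−141) = 141 − 35.25 = 105.75 → 106
  B: 176 − 44 = 132 → 132
rgb(126, 106, 132) = #7E6A84.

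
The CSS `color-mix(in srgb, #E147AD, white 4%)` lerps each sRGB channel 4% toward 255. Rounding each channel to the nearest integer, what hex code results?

#E147AD is rgb(225, 71, 173).
A 4% tint moves each channel 4% toward 255:
  R: 225 + 0.04×(255−225) = 225 + 1.2 = 226.2 → 226
  G: 71 + 0.04×(255−71) = 71 + 7.36 = 78.36 → 78
  B: 173 + 3.28 = 176.28 → 176
rgb(226, 78, 176) = #E24EB0.

#E24EB0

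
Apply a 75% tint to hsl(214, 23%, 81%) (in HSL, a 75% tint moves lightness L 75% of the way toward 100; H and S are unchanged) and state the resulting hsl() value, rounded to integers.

L moves 75% from 81 toward 100: 81 + 14.25 = 95.25 → 95.
H and S are unchanged.

hsl(214, 23%, 95%)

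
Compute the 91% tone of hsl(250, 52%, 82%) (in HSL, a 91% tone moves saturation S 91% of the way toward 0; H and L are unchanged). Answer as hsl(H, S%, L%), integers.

S moves 91% from 52 toward 0: 52 − 47.32 = 4.68 → 5.
H and L are unchanged.

hsl(250, 5%, 82%)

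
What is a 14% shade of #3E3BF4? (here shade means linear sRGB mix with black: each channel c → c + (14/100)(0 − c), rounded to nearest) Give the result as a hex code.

#3533D2

#3E3BF4 is rgb(62, 59, 244).
Lerp each channel 14% toward 0:
  R: 62 + 0.14×(0−62) = 62 − 8.68 = 53.32 → 53
  G: 59 + 0.14×(0−59) = 59 − 8.26 = 50.74 → 51
  B: 244 + 0.14×(0−244) = 244 − 34.16 = 209.84 → 210
rgb(53, 51, 210) = #3533D2.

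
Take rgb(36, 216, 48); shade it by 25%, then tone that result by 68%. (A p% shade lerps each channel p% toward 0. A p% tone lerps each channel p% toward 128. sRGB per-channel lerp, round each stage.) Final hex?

#608b63

A 25% shade moves each channel 25% toward 0:
  R: 36 + 0.25×(0−36) = 36 − 9 = 27 → 27
  G: 216 − 54 = 162 → 162
  B: 48 + 0.25×(0−48) = 48 − 12 = 36 → 36
After the shade: rgb(27, 162, 36) = #1ba224.
Per channel, c → c + 0.68(128 − c):
  R: 27 + 0.68×(128−27) = 27 + 68.68 = 95.68 → 96
  G: 162 + 0.68×(128−162) = 162 − 23.12 = 138.88 → 139
  B: 36 + 0.68×(128−36) = 36 + 62.56 = 98.56 → 99
rgb(96, 139, 99) = #608b63.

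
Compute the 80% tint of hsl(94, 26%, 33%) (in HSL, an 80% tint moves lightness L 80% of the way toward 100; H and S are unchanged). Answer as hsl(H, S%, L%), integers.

L moves 80% from 33 toward 100: 33 + 53.6 = 86.6 → 87.
H and S are unchanged.

hsl(94, 26%, 87%)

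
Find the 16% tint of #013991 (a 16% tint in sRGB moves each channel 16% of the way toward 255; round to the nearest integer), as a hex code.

#013991 is rgb(1, 57, 145).
Lerp each channel 16% toward 255:
  R: 1 + 0.16×(255−1) = 1 + 40.64 = 41.64 → 42
  G: 57 + 0.16×(255−57) = 57 + 31.68 = 88.68 → 89
  B: 145 + 17.6 = 162.6 → 163
rgb(42, 89, 163) = #2A59A3.

#2A59A3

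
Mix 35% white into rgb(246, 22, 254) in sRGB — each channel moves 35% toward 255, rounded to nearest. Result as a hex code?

#f968fe

A 35% tint moves each channel 35% toward 255:
  R: 246 + 0.35×(255−246) = 246 + 3.15 = 249.15 → 249
  G: 22 + 81.55 = 103.55 → 104
  B: 254 + 0.35 = 254.35 → 254
rgb(249, 104, 254) = #f968fe.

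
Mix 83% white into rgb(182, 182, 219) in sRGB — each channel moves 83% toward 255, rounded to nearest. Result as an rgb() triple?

rgb(243, 243, 249)

An 83% tint moves each channel 83% toward 255:
  R: 182 + 60.59 = 242.59 → 243
  G: 182 + 0.83×(255−182) = 182 + 60.59 = 242.59 → 243
  B: 219 + 0.83×(255−219) = 219 + 29.88 = 248.88 → 249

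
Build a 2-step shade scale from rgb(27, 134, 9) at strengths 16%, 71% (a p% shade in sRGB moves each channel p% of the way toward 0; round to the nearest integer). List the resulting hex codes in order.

16%: (27 − 4.32 = 22.68→23, 134 − 21.44 = 112.56→113, 9 − 1.44 = 7.56→8) → #177108
71%: (27 − 19.17 = 7.83→8, 134 − 95.14 = 38.86→39, 9 − 6.39 = 2.61→3) → #082703

#177108, #082703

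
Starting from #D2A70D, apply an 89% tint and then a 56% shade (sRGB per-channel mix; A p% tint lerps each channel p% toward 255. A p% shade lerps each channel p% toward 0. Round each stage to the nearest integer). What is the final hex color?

#6E6C64

#D2A70D is rgb(210, 167, 13).
An 89% tint moves each channel 89% toward 255:
  R: 210 + 0.89×(255−210) = 210 + 40.05 = 250.05 → 250
  G: 167 + 78.32 = 245.32 → 245
  B: 13 + 0.89×(255−13) = 13 + 215.38 = 228.38 → 228
After the tint: rgb(250, 245, 228) = #FAF5E4.
Per channel, c → c + 0.56(0 − c):
  R: 250 − 140 = 110 → 110
  G: 245 + 0.56×(0−245) = 245 − 137.2 = 107.8 → 108
  B: 228 + 0.56×(0−228) = 228 − 127.68 = 100.32 → 100
rgb(110, 108, 100) = #6E6C64.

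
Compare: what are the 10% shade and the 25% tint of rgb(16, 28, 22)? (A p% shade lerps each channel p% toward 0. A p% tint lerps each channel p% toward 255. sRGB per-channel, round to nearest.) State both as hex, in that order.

#0e1914, #4c5550

10% shade:
  R: 16 + 0.1×(0−16) = 16 − 1.6 = 14.4 → 14
  G: 28 + 0.1×(0−28) = 28 − 2.8 = 25.2 → 25
  B: 22 − 2.2 = 19.8 → 20
  → #0e1914
25% tint:
  R: 16 + 59.75 = 75.75 → 76
  G: 28 + 56.75 = 84.75 → 85
  B: 22 + 0.25×(255−22) = 22 + 58.25 = 80.25 → 80
  → #4c5550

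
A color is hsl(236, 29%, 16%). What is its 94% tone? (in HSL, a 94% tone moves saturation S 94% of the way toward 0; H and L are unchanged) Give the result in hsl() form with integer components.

hsl(236, 2%, 16%)

S moves 94% from 29 toward 0: 29 − 27.26 = 1.74 → 2.
H and L are unchanged.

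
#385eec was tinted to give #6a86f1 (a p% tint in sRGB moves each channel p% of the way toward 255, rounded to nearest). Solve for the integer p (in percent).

#385eec is rgb(56, 94, 236); #6a86f1 is rgb(106, 134, 241).
On the R channel (widest range): 106 ≈ 56 + (p/100)(255 − 56), so p ≈ 100×(106 − 56)/(255 − 56) = 5000/199 = 25.13.
p = 25 reproduces all three channels after rounding.

25%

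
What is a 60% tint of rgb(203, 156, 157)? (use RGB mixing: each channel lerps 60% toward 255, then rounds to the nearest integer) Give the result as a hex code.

#ead7d8

Lerp each channel 60% toward 255:
  R: 203 + 0.6×(255−203) = 203 + 31.2 = 234.2 → 234
  G: 156 + 59.4 = 215.4 → 215
  B: 157 + 58.8 = 215.8 → 216
rgb(234, 215, 216) = #ead7d8.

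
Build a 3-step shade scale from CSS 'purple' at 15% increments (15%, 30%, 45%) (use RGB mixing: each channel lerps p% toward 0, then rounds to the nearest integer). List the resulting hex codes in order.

CSS purple is rgb(128, 0, 128).
15%: (128 − 19.2 = 108.8→109, 0→0, 128 − 19.2 = 108.8→109) → #6D006D
30%: (128 − 38.4 = 89.6→90, 0→0, 128 − 38.4 = 89.6→90) → #5A005A
45%: (128 − 57.6 = 70.4→70, 0→0, 128 − 57.6 = 70.4→70) → #460046

#6D006D, #5A005A, #460046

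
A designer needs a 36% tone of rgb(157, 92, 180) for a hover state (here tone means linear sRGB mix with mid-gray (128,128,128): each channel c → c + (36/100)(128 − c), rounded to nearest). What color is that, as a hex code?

#9369a1

A 36% tone moves each channel 36% toward 128:
  R: 157 + 0.36×(128−157) = 157 − 10.44 = 146.56 → 147
  G: 92 + 12.96 = 104.96 → 105
  B: 180 − 18.72 = 161.28 → 161
rgb(147, 105, 161) = #9369a1.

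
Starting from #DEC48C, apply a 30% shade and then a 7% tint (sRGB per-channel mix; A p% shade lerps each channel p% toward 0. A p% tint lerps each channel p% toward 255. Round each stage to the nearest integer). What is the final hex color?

#DEC48C is rgb(222, 196, 140).
Lerp each channel 30% toward 0:
  R: 222 + 0.3×(0−222) = 222 − 66.6 = 155.4 → 155
  G: 196 − 58.8 = 137.2 → 137
  B: 140 − 42 = 98 → 98
After the shade: rgb(155, 137, 98) = #9B8962.
A 7% tint moves each channel 7% toward 255:
  R: 155 + 7 = 162 → 162
  G: 137 + 0.07×(255−137) = 137 + 8.26 = 145.26 → 145
  B: 98 + 10.99 = 108.99 → 109
rgb(162, 145, 109) = #A2916D.

#A2916D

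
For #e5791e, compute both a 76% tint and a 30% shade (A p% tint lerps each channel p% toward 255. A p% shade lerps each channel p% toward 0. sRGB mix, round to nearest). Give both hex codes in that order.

#e5791e is rgb(229, 121, 30).
76% tint:
  R: 229 + 19.76 = 248.76 → 249
  G: 121 + 101.84 = 222.84 → 223
  B: 30 + 0.76×(255−30) = 30 + 171 = 201 → 201
  → #f9dfc9
30% shade:
  R: 229 − 68.7 = 160.3 → 160
  G: 121 + 0.3×(0−121) = 121 − 36.3 = 84.7 → 85
  B: 30 − 9 = 21 → 21
  → #a05515

#f9dfc9, #a05515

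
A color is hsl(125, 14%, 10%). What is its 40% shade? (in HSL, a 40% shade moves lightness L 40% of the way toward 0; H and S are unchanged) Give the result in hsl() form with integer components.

hsl(125, 14%, 6%)

L moves 40% from 10 toward 0: 10 − 4 = 6 → 6.
H and S are unchanged.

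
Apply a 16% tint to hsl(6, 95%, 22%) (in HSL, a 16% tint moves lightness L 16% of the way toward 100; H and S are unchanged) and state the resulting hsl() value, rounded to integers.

L moves 16% from 22 toward 100: 22 + 12.48 = 34.48 → 34.
H and S are unchanged.

hsl(6, 95%, 34%)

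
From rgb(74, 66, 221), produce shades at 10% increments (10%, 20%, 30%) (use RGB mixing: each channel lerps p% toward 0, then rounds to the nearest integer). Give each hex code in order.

#433bc7, #3b35b1, #342e9b

10%: (74 − 7.4 = 66.6→67, 66 − 6.6 = 59.4→59, 221 − 22.1 = 198.9→199) → #433bc7
20%: (74 − 14.8 = 59.2→59, 66 − 13.2 = 52.8→53, 221 − 44.2 = 176.8→177) → #3b35b1
30%: (74 − 22.2 = 51.8→52, 66 − 19.8 = 46.2→46, 221 − 66.3 = 154.7→155) → #342e9b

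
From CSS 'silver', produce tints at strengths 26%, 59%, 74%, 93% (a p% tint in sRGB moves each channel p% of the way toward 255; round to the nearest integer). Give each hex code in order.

#d0d0d0, #e5e5e5, #efefef, #fbfbfb

CSS silver is rgb(192, 192, 192).
26%: (192 + 16.38 = 208.38→208, 192 + 16.38 = 208.38→208, 192 + 16.38 = 208.38→208) → #d0d0d0
59%: (192 + 37.17 = 229.17→229, 192 + 37.17 = 229.17→229, 192 + 37.17 = 229.17→229) → #e5e5e5
74%: (192 + 46.62 = 238.62→239, 192 + 46.62 = 238.62→239, 192 + 46.62 = 238.62→239) → #efefef
93%: (192 + 58.59 = 250.59→251, 192 + 58.59 = 250.59→251, 192 + 58.59 = 250.59→251) → #fbfbfb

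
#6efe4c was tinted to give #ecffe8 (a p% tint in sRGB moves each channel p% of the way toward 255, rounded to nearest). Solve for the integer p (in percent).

87%

#6efe4c is rgb(110, 254, 76); #ecffe8 is rgb(236, 255, 232).
On the B channel (widest range): 232 ≈ 76 + (p/100)(255 − 76), so p ≈ 100×(232 − 76)/(255 − 76) = 15600/179 = 87.15.
p = 87 reproduces all three channels after rounding.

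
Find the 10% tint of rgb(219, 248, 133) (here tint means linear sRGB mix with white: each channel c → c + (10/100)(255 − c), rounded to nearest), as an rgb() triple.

Lerp each channel 10% toward 255:
  R: 219 + 0.1×(255−219) = 219 + 3.6 = 222.6 → 223
  G: 248 + 0.7 = 248.7 → 249
  B: 133 + 0.1×(255−133) = 133 + 12.2 = 145.2 → 145

rgb(223, 249, 145)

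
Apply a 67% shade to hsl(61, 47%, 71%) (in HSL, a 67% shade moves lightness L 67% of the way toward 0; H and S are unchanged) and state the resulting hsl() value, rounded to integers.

L moves 67% from 71 toward 0: 71 − 47.57 = 23.43 → 23.
H and S are unchanged.

hsl(61, 47%, 23%)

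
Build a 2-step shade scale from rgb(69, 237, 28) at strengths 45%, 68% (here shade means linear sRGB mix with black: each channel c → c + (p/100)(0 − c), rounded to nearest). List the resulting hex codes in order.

45%: (69 − 31.05 = 37.95→38, 237 − 106.65 = 130.35→130, 28 − 12.6 = 15.4→15) → #26820F
68%: (69 − 46.92 = 22.08→22, 237 − 161.16 = 75.84→76, 28 − 19.04 = 8.96→9) → #164C09

#26820F, #164C09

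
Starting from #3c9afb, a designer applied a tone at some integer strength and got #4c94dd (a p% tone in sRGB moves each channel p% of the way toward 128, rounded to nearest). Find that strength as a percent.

24%

#3c9afb is rgb(60, 154, 251); #4c94dd is rgb(76, 148, 221).
On the B channel (widest range): 221 ≈ 251 + (p/100)(128 − 251), so p ≈ 100×(221 − 251)/(128 − 251) = -3000/-123 = 24.39.
p = 24 reproduces all three channels after rounding.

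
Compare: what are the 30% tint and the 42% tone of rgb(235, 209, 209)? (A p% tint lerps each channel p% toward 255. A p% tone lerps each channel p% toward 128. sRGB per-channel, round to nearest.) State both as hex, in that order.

30% tint:
  R: 235 + 0.3×(255−235) = 235 + 6 = 241 → 241
  G: 209 + 0.3×(255−209) = 209 + 13.8 = 222.8 → 223
  B: 209 + 0.3×(255−209) = 209 + 13.8 = 222.8 → 223
  → #f1dfdf
42% tone:
  R: 235 + 0.42×(128−235) = 235 − 44.94 = 190.06 → 190
  G: 209 + 0.42×(128−209) = 209 − 34.02 = 174.98 → 175
  B: 209 + 0.42×(128−209) = 209 − 34.02 = 174.98 → 175
  → #beafaf

#f1dfdf, #beafaf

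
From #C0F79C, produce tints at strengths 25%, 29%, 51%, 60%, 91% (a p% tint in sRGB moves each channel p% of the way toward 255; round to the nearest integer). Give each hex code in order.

#C0F79C is rgb(192, 247, 156).
25%: (192 + 15.75 = 207.75→208, 247 + 2 = 249→249, 156 + 24.75 = 180.75→181) → #D0F9B5
29%: (192 + 18.27 = 210.27→210, 247 + 2.32 = 249.32→249, 156 + 28.71 = 184.71→185) → #D2F9B9
51%: (192 + 32.13 = 224.13→224, 247 + 4.08 = 251.08→251, 156 + 50.49 = 206.49→206) → #E0FBCE
60%: (192 + 37.8 = 229.8→230, 247 + 4.8 = 251.8→252, 156 + 59.4 = 215.4→215) → #E6FCD7
91%: (192 + 57.33 = 249.33→249, 247 + 7.28 = 254.28→254, 156 + 90.09 = 246.09→246) → #F9FEF6

#D0F9B5, #D2F9B9, #E0FBCE, #E6FCD7, #F9FEF6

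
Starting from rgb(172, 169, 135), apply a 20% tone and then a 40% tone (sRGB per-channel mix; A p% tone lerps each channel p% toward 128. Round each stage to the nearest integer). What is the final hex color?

#959484

Lerp each channel 20% toward 128:
  R: 172 + 0.2×(128−172) = 172 − 8.8 = 163.2 → 163
  G: 169 + 0.2×(128−169) = 169 − 8.2 = 160.8 → 161
  B: 135 + 0.2×(128−135) = 135 − 1.4 = 133.6 → 134
After the tone: rgb(163, 161, 134) = #A3A186.
Per channel, c → c + 0.4(128 − c):
  R: 163 + 0.4×(128−163) = 163 − 14 = 149 → 149
  G: 161 + 0.4×(128−161) = 161 − 13.2 = 147.8 → 148
  B: 134 − 2.4 = 131.6 → 132
rgb(149, 148, 132) = #959484.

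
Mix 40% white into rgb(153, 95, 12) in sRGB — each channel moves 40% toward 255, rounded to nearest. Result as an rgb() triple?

A 40% tint moves each channel 40% toward 255:
  R: 153 + 0.4×(255−153) = 153 + 40.8 = 193.8 → 194
  G: 95 + 0.4×(255−95) = 95 + 64 = 159 → 159
  B: 12 + 97.2 = 109.2 → 109

rgb(194, 159, 109)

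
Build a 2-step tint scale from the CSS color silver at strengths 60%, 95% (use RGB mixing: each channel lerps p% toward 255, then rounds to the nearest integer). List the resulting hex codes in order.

CSS silver is rgb(192, 192, 192).
60%: (192 + 37.8 = 229.8→230, 192 + 37.8 = 229.8→230, 192 + 37.8 = 229.8→230) → #e6e6e6
95%: (192 + 59.85 = 251.85→252, 192 + 59.85 = 251.85→252, 192 + 59.85 = 251.85→252) → #fcfcfc

#e6e6e6, #fcfcfc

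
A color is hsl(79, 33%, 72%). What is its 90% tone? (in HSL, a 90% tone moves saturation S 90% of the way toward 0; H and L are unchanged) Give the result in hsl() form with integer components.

S moves 90% from 33 toward 0: 33 − 29.7 = 3.3 → 3.
H and L are unchanged.

hsl(79, 3%, 72%)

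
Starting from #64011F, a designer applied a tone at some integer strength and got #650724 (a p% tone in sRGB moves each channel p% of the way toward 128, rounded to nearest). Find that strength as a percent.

5%

#64011F is rgb(100, 1, 31); #650724 is rgb(101, 7, 36).
On the G channel (widest range): 7 ≈ 1 + (p/100)(128 − 1), so p ≈ 100×(7 − 1)/(128 − 1) = 600/127 = 4.72.
p = 5 reproduces all three channels after rounding.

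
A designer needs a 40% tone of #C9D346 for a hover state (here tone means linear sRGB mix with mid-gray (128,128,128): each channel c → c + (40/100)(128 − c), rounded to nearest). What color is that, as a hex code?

#C9D346 is rgb(201, 211, 70).
A 40% tone moves each channel 40% toward 128:
  R: 201 − 29.2 = 171.8 → 172
  G: 211 − 33.2 = 177.8 → 178
  B: 70 + 0.4×(128−70) = 70 + 23.2 = 93.2 → 93
rgb(172, 178, 93) = #ACB25D.

#ACB25D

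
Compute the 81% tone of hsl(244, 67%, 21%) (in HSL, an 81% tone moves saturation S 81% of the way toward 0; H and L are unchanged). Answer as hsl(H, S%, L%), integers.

S moves 81% from 67 toward 0: 67 − 54.27 = 12.73 → 13.
H and L are unchanged.

hsl(244, 13%, 21%)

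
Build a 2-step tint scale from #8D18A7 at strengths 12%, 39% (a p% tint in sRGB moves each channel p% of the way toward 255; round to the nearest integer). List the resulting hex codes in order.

#9B34B2, #B972C9

#8D18A7 is rgb(141, 24, 167).
12%: (141 + 13.68 = 154.68→155, 24 + 27.72 = 51.72→52, 167 + 10.56 = 177.56→178) → #9B34B2
39%: (141 + 44.46 = 185.46→185, 24 + 90.09 = 114.09→114, 167 + 34.32 = 201.32→201) → #B972C9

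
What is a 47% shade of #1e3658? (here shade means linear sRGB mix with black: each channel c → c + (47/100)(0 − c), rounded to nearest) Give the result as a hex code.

#1e3658 is rgb(30, 54, 88).
Per channel, c → c + 0.47(0 − c):
  R: 30 − 14.1 = 15.9 → 16
  G: 54 + 0.47×(0−54) = 54 − 25.38 = 28.62 → 29
  B: 88 + 0.47×(0−88) = 88 − 41.36 = 46.64 → 47
rgb(16, 29, 47) = #101d2f.

#101d2f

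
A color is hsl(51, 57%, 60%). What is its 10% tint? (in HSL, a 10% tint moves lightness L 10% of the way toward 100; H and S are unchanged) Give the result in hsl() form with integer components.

L moves 10% from 60 toward 100: 60 + 4 = 64 → 64.
H and S are unchanged.

hsl(51, 57%, 64%)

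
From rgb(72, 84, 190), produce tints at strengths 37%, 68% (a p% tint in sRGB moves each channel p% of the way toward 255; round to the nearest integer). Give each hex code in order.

37%: (72 + 67.71 = 139.71→140, 84 + 63.27 = 147.27→147, 190 + 24.05 = 214.05→214) → #8C93D6
68%: (72 + 124.44 = 196.44→196, 84 + 116.28 = 200.28→200, 190 + 44.2 = 234.2→234) → #C4C8EA

#8C93D6, #C4C8EA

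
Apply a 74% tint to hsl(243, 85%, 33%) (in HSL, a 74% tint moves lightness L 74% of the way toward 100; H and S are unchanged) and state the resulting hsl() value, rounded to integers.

L moves 74% from 33 toward 100: 33 + 49.58 = 82.58 → 83.
H and S are unchanged.

hsl(243, 85%, 83%)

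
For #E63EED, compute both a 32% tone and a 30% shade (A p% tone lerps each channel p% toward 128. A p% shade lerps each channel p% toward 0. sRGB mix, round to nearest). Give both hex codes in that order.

#E63EED is rgb(230, 62, 237).
32% tone:
  R: 230 + 0.32×(128−230) = 230 − 32.64 = 197.36 → 197
  G: 62 + 0.32×(128−62) = 62 + 21.12 = 83.12 → 83
  B: 237 + 0.32×(128−237) = 237 − 34.88 = 202.12 → 202
  → #C553CA
30% shade:
  R: 230 − 69 = 161 → 161
  G: 62 + 0.3×(0−62) = 62 − 18.6 = 43.4 → 43
  B: 237 + 0.3×(0−237) = 237 − 71.1 = 165.9 → 166
  → #A12BA6

#C553CA, #A12BA6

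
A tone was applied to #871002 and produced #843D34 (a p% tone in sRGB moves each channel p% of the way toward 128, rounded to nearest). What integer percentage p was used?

40%

#871002 is rgb(135, 16, 2); #843D34 is rgb(132, 61, 52).
On the B channel (widest range): 52 ≈ 2 + (p/100)(128 − 2), so p ≈ 100×(52 − 2)/(128 − 2) = 5000/126 = 39.68.
p = 40 reproduces all three channels after rounding.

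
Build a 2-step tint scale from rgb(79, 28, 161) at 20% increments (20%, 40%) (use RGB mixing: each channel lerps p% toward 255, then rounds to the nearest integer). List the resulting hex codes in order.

20%: (79 + 35.2 = 114.2→114, 28 + 45.4 = 73.4→73, 161 + 18.8 = 179.8→180) → #7249B4
40%: (79 + 70.4 = 149.4→149, 28 + 90.8 = 118.8→119, 161 + 37.6 = 198.6→199) → #9577C7

#7249B4, #9577C7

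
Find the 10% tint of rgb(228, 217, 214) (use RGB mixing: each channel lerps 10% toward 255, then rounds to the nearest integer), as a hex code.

Lerp each channel 10% toward 255:
  R: 228 + 0.1×(255−228) = 228 + 2.7 = 230.7 → 231
  G: 217 + 3.8 = 220.8 → 221
  B: 214 + 4.1 = 218.1 → 218
rgb(231, 221, 218) = #e7ddda.

#e7ddda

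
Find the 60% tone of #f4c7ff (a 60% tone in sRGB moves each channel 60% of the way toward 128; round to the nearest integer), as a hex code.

#ae9cb3

#f4c7ff is rgb(244, 199, 255).
Per channel, c → c + 0.6(128 − c):
  R: 244 − 69.6 = 174.4 → 174
  G: 199 − 42.6 = 156.4 → 156
  B: 255 − 76.2 = 178.8 → 179
rgb(174, 156, 179) = #ae9cb3.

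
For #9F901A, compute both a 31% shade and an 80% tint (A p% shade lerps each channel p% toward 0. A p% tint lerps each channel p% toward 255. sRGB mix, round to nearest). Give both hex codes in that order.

#6E6312, #ECE9D1

#9F901A is rgb(159, 144, 26).
31% shade:
  R: 159 + 0.31×(0−159) = 159 − 49.29 = 109.71 → 110
  G: 144 + 0.31×(0−144) = 144 − 44.64 = 99.36 → 99
  B: 26 − 8.06 = 17.94 → 18
  → #6E6312
80% tint:
  R: 159 + 76.8 = 235.8 → 236
  G: 144 + 88.8 = 232.8 → 233
  B: 26 + 0.8×(255−26) = 26 + 183.2 = 209.2 → 209
  → #ECE9D1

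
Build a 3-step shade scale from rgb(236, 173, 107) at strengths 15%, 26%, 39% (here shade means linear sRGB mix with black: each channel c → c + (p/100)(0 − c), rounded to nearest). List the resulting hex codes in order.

#C9935B, #AF804F, #906A41

15%: (236 − 35.4 = 200.6→201, 173 − 25.95 = 147.05→147, 107 − 16.05 = 90.95→91) → #C9935B
26%: (236 − 61.36 = 174.64→175, 173 − 44.98 = 128.02→128, 107 − 27.82 = 79.18→79) → #AF804F
39%: (236 − 92.04 = 143.96→144, 173 − 67.47 = 105.53→106, 107 − 41.73 = 65.27→65) → #906A41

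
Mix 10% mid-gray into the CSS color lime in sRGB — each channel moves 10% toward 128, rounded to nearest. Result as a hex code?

CSS lime is rgb(0, 255, 0).
Lerp each channel 10% toward 128:
  R: 0 + 0.1×(128−0) = 0 + 12.8 = 12.8 → 13
  G: 255 + 0.1×(128−255) = 255 − 12.7 = 242.3 → 242
  B: 0 + 0.1×(128−0) = 0 + 12.8 = 12.8 → 13
rgb(13, 242, 13) = #0DF20D.

#0DF20D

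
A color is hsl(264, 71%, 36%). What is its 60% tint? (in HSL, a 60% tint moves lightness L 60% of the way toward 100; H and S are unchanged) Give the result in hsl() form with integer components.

hsl(264, 71%, 74%)

L moves 60% from 36 toward 100: 36 + 38.4 = 74.4 → 74.
H and S are unchanged.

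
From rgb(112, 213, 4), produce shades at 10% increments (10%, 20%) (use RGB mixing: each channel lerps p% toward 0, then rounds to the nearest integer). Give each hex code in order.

#65C004, #5AAA03

10%: (112 − 11.2 = 100.8→101, 213 − 21.3 = 191.7→192, 4→4) → #65C004
20%: (112 − 22.4 = 89.6→90, 213 − 42.6 = 170.4→170, 4 − 0.8 = 3.2→3) → #5AAA03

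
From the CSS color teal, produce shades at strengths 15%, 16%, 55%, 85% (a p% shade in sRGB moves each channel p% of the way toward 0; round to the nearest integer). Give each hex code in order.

#006D6D, #006C6C, #003A3A, #001313

CSS teal is rgb(0, 128, 128).
15%: (0→0, 128 − 19.2 = 108.8→109, 128 − 19.2 = 108.8→109) → #006D6D
16%: (0→0, 128 − 20.48 = 107.52→108, 128 − 20.48 = 107.52→108) → #006C6C
55%: (0→0, 128 − 70.4 = 57.6→58, 128 − 70.4 = 57.6→58) → #003A3A
85%: (0→0, 128 − 108.8 = 19.2→19, 128 − 108.8 = 19.2→19) → #001313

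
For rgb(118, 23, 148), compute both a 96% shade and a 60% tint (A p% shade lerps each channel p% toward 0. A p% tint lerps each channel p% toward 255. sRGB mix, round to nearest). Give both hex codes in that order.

#050106, #c8a2d4

96% shade:
  R: 118 − 113.28 = 4.72 → 5
  G: 23 − 22.08 = 0.92 → 1
  B: 148 − 142.08 = 5.92 → 6
  → #050106
60% tint:
  R: 118 + 82.2 = 200.2 → 200
  G: 23 + 139.2 = 162.2 → 162
  B: 148 + 0.6×(255−148) = 148 + 64.2 = 212.2 → 212
  → #c8a2d4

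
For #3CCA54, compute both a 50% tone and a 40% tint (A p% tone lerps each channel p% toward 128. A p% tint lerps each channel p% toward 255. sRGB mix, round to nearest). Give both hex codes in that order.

#3CCA54 is rgb(60, 202, 84).
50% tone:
  R: 60 + 0.5×(128−60) = 60 + 34 = 94 → 94
  G: 202 + 0.5×(128−202) = 202 − 37 = 165 → 165
  B: 84 + 0.5×(128−84) = 84 + 22 = 106 → 106
  → #5EA56A
40% tint:
  R: 60 + 0.4×(255−60) = 60 + 78 = 138 → 138
  G: 202 + 0.4×(255−202) = 202 + 21.2 = 223.2 → 223
  B: 84 + 0.4×(255−84) = 84 + 68.4 = 152.4 → 152
  → #8ADF98

#5EA56A, #8ADF98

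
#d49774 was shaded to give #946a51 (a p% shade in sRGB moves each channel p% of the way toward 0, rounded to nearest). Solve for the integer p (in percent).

30%

#d49774 is rgb(212, 151, 116); #946a51 is rgb(148, 106, 81).
On the R channel (widest range): 148 ≈ 212 + (p/100)(0 − 212), so p ≈ 100×(148 − 212)/(0 − 212) = -6400/-212 = 30.19.
p = 30 reproduces all three channels after rounding.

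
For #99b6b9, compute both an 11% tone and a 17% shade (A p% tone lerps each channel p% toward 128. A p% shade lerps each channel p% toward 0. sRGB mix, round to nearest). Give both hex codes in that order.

#99b6b9 is rgb(153, 182, 185).
11% tone:
  R: 153 + 0.11×(128−153) = 153 − 2.75 = 150.25 → 150
  G: 182 − 5.94 = 176.06 → 176
  B: 185 + 0.11×(128−185) = 185 − 6.27 = 178.73 → 179
  → #96b0b3
17% shade:
  R: 153 + 0.17×(0−153) = 153 − 26.01 = 126.99 → 127
  G: 182 − 30.94 = 151.06 → 151
  B: 185 + 0.17×(0−185) = 185 − 31.45 = 153.55 → 154
  → #7f979a

#96b0b3, #7f979a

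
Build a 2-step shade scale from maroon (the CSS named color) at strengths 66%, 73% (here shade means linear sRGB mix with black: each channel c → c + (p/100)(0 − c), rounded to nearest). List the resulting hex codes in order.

#2c0000, #230000

CSS maroon is rgb(128, 0, 0).
66%: (128 − 84.48 = 43.52→44, 0→0, 0→0) → #2c0000
73%: (128 − 93.44 = 34.56→35, 0→0, 0→0) → #230000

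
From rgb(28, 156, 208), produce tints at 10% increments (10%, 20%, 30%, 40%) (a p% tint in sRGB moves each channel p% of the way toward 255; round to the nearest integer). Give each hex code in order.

10%: (28 + 22.7 = 50.7→51, 156 + 9.9 = 165.9→166, 208 + 4.7 = 212.7→213) → #33A6D5
20%: (28 + 45.4 = 73.4→73, 156 + 19.8 = 175.8→176, 208 + 9.4 = 217.4→217) → #49B0D9
30%: (28 + 68.1 = 96.1→96, 156 + 29.7 = 185.7→186, 208 + 14.1 = 222.1→222) → #60BADE
40%: (28 + 90.8 = 118.8→119, 156 + 39.6 = 195.6→196, 208 + 18.8 = 226.8→227) → #77C4E3

#33A6D5, #49B0D9, #60BADE, #77C4E3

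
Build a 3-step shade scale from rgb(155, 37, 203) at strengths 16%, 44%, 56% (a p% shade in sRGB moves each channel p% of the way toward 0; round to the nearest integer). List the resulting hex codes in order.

16%: (155 − 24.8 = 130.2→130, 37 − 5.92 = 31.08→31, 203 − 32.48 = 170.52→171) → #821FAB
44%: (155 − 68.2 = 86.8→87, 37 − 16.28 = 20.72→21, 203 − 89.32 = 113.68→114) → #571572
56%: (155 − 86.8 = 68.2→68, 37 − 20.72 = 16.28→16, 203 − 113.68 = 89.32→89) → #441059

#821FAB, #571572, #441059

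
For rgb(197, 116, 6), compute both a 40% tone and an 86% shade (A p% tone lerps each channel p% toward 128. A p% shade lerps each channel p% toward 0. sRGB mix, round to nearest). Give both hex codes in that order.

40% tone:
  R: 197 − 27.6 = 169.4 → 169
  G: 116 + 0.4×(128−116) = 116 + 4.8 = 120.8 → 121
  B: 6 + 0.4×(128−6) = 6 + 48.8 = 54.8 → 55
  → #A97937
86% shade:
  R: 197 + 0.86×(0−197) = 197 − 169.42 = 27.58 → 28
  G: 116 + 0.86×(0−116) = 116 − 99.76 = 16.24 → 16
  B: 6 + 0.86×(0−6) = 6 − 5.16 = 0.84 → 1
  → #1C1001

#A97937, #1C1001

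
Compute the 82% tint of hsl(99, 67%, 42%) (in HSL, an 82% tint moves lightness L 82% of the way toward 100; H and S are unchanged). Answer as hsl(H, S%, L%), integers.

hsl(99, 67%, 90%)

L moves 82% from 42 toward 100: 42 + 47.56 = 89.56 → 90.
H and S are unchanged.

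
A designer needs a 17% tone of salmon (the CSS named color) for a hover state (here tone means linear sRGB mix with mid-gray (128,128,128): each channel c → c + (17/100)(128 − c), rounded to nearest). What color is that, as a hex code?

#e58074

CSS salmon is rgb(250, 128, 114).
A 17% tone moves each channel 17% toward 128:
  R: 250 + 0.17×(128−250) = 250 − 20.74 = 229.26 → 229
  G: 128 + 0.17×(128−128) = 128 + 0 = 128 → 128
  B: 114 + 0.17×(128−114) = 114 + 2.38 = 116.38 → 116
rgb(229, 128, 116) = #e58074.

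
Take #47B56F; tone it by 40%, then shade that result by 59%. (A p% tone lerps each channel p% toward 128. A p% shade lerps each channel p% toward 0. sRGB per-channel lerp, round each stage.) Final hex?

#47B56F is rgb(71, 181, 111).
Per channel, c → c + 0.4(128 − c):
  R: 71 + 22.8 = 93.8 → 94
  G: 181 + 0.4×(128−181) = 181 − 21.2 = 159.8 → 160
  B: 111 + 0.4×(128−111) = 111 + 6.8 = 117.8 → 118
After the tone: rgb(94, 160, 118) = #5EA076.
A 59% shade moves each channel 59% toward 0:
  R: 94 + 0.59×(0−94) = 94 − 55.46 = 38.54 → 39
  G: 160 + 0.59×(0−160) = 160 − 94.4 = 65.6 → 66
  B: 118 + 0.59×(0−118) = 118 − 69.62 = 48.38 → 48
rgb(39, 66, 48) = #274230.

#274230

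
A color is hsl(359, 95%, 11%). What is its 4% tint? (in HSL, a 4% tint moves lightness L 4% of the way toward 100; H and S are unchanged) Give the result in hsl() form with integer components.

L moves 4% from 11 toward 100: 11 + 3.56 = 14.56 → 15.
H and S are unchanged.

hsl(359, 95%, 15%)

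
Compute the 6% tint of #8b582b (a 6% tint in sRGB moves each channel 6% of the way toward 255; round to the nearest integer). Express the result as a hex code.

#926238

#8b582b is rgb(139, 88, 43).
Per channel, c → c + 0.06(255 − c):
  R: 139 + 0.06×(255−139) = 139 + 6.96 = 145.96 → 146
  G: 88 + 0.06×(255−88) = 88 + 10.02 = 98.02 → 98
  B: 43 + 0.06×(255−43) = 43 + 12.72 = 55.72 → 56
rgb(146, 98, 56) = #926238.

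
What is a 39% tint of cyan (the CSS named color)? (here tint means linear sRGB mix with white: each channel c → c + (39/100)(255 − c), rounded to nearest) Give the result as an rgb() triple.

CSS cyan is rgb(0, 255, 255).
A 39% tint moves each channel 39% toward 255:
  R: 0 + 99.45 = 99.45 → 99
  G: 255 + 0.39×(255−255) = 255 + 0 = 255 → 255
  B: 255 + 0.39×(255−255) = 255 + 0 = 255 → 255

rgb(99, 255, 255)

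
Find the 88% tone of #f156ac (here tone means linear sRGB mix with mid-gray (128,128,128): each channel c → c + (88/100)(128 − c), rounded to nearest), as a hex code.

#8e7b85

#f156ac is rgb(241, 86, 172).
An 88% tone moves each channel 88% toward 128:
  R: 241 + 0.88×(128−241) = 241 − 99.44 = 141.56 → 142
  G: 86 + 0.88×(128−86) = 86 + 36.96 = 122.96 → 123
  B: 172 − 38.72 = 133.28 → 133
rgb(142, 123, 133) = #8e7b85.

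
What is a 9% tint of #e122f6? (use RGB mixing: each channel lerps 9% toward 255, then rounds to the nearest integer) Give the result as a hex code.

#e436f7

#e122f6 is rgb(225, 34, 246).
A 9% tint moves each channel 9% toward 255:
  R: 225 + 0.09×(255−225) = 225 + 2.7 = 227.7 → 228
  G: 34 + 19.89 = 53.89 → 54
  B: 246 + 0.09×(255−246) = 246 + 0.81 = 246.81 → 247
rgb(228, 54, 247) = #e436f7.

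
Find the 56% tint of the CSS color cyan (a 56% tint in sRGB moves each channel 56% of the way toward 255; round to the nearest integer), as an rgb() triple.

rgb(143, 255, 255)

CSS cyan is rgb(0, 255, 255).
Per channel, c → c + 0.56(255 − c):
  R: 0 + 0.56×(255−0) = 0 + 142.8 = 142.8 → 143
  G: 255 + 0.56×(255−255) = 255 + 0 = 255 → 255
  B: 255 + 0 = 255 → 255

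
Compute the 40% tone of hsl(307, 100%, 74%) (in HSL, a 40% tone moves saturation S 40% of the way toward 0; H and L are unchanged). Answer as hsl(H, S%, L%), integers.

S moves 40% from 100 toward 0: 100 − 40 = 60 → 60.
H and L are unchanged.

hsl(307, 60%, 74%)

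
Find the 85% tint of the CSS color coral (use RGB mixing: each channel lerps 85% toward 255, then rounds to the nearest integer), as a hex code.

#FFECE5

CSS coral is rgb(255, 127, 80).
Per channel, c → c + 0.85(255 − c):
  R: 255 + 0.85×(255−255) = 255 + 0 = 255 → 255
  G: 127 + 0.85×(255−127) = 127 + 108.8 = 235.8 → 236
  B: 80 + 0.85×(255−80) = 80 + 148.75 = 228.75 → 229
rgb(255, 236, 229) = #FFECE5.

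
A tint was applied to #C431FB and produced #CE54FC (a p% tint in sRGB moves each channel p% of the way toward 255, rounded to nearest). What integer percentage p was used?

17%

#C431FB is rgb(196, 49, 251); #CE54FC is rgb(206, 84, 252).
On the G channel (widest range): 84 ≈ 49 + (p/100)(255 − 49), so p ≈ 100×(84 − 49)/(255 − 49) = 3500/206 = 16.99.
p = 17 reproduces all three channels after rounding.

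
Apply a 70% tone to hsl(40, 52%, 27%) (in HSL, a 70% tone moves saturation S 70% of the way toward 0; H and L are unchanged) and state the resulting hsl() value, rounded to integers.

hsl(40, 16%, 27%)

S moves 70% from 52 toward 0: 52 − 36.4 = 15.6 → 16.
H and L are unchanged.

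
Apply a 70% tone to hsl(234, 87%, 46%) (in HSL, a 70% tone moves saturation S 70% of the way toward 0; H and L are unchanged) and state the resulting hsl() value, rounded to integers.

S moves 70% from 87 toward 0: 87 − 60.9 = 26.1 → 26.
H and L are unchanged.

hsl(234, 26%, 46%)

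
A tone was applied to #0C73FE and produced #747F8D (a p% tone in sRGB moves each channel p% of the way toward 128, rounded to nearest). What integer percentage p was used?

90%

#0C73FE is rgb(12, 115, 254); #747F8D is rgb(116, 127, 141).
On the B channel (widest range): 141 ≈ 254 + (p/100)(128 − 254), so p ≈ 100×(141 − 254)/(128 − 254) = -11300/-126 = 89.68.
p = 90 reproduces all three channels after rounding.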